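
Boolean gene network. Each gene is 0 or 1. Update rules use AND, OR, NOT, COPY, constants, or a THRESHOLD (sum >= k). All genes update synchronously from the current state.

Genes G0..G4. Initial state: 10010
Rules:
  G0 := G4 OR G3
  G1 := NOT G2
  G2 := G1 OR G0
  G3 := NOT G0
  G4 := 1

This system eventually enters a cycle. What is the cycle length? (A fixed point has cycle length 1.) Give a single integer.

Answer: 1

Derivation:
Step 0: 10010
Step 1: G0=G4|G3=0|1=1 G1=NOT G2=NOT 0=1 G2=G1|G0=0|1=1 G3=NOT G0=NOT 1=0 G4=1(const) -> 11101
Step 2: G0=G4|G3=1|0=1 G1=NOT G2=NOT 1=0 G2=G1|G0=1|1=1 G3=NOT G0=NOT 1=0 G4=1(const) -> 10101
Step 3: G0=G4|G3=1|0=1 G1=NOT G2=NOT 1=0 G2=G1|G0=0|1=1 G3=NOT G0=NOT 1=0 G4=1(const) -> 10101
State from step 3 equals state from step 2 -> cycle length 1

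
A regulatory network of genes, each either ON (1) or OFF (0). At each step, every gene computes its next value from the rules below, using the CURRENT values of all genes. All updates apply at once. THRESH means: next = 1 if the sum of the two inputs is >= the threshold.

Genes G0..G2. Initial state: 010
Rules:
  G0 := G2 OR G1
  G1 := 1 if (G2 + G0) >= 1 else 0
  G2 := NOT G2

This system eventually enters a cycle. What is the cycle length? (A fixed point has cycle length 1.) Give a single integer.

Answer: 2

Derivation:
Step 0: 010
Step 1: G0=G2|G1=0|1=1 G1=(0+0>=1)=0 G2=NOT G2=NOT 0=1 -> 101
Step 2: G0=G2|G1=1|0=1 G1=(1+1>=1)=1 G2=NOT G2=NOT 1=0 -> 110
Step 3: G0=G2|G1=0|1=1 G1=(0+1>=1)=1 G2=NOT G2=NOT 0=1 -> 111
Step 4: G0=G2|G1=1|1=1 G1=(1+1>=1)=1 G2=NOT G2=NOT 1=0 -> 110
State from step 4 equals state from step 2 -> cycle length 2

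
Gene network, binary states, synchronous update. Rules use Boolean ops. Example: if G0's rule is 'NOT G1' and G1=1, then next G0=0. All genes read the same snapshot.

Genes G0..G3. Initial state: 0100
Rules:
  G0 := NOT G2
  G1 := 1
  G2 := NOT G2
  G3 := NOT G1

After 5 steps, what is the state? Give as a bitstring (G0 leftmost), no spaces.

Step 1: G0=NOT G2=NOT 0=1 G1=1(const) G2=NOT G2=NOT 0=1 G3=NOT G1=NOT 1=0 -> 1110
Step 2: G0=NOT G2=NOT 1=0 G1=1(const) G2=NOT G2=NOT 1=0 G3=NOT G1=NOT 1=0 -> 0100
Step 3: G0=NOT G2=NOT 0=1 G1=1(const) G2=NOT G2=NOT 0=1 G3=NOT G1=NOT 1=0 -> 1110
Step 4: G0=NOT G2=NOT 1=0 G1=1(const) G2=NOT G2=NOT 1=0 G3=NOT G1=NOT 1=0 -> 0100
Step 5: G0=NOT G2=NOT 0=1 G1=1(const) G2=NOT G2=NOT 0=1 G3=NOT G1=NOT 1=0 -> 1110

1110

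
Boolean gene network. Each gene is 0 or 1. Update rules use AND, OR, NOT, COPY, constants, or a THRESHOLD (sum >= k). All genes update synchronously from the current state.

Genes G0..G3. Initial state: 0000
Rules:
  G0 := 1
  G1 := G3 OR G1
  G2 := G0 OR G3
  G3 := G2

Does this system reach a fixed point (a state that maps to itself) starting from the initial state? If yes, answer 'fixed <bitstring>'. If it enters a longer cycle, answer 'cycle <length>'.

Step 0: 0000
Step 1: G0=1(const) G1=G3|G1=0|0=0 G2=G0|G3=0|0=0 G3=G2=0 -> 1000
Step 2: G0=1(const) G1=G3|G1=0|0=0 G2=G0|G3=1|0=1 G3=G2=0 -> 1010
Step 3: G0=1(const) G1=G3|G1=0|0=0 G2=G0|G3=1|0=1 G3=G2=1 -> 1011
Step 4: G0=1(const) G1=G3|G1=1|0=1 G2=G0|G3=1|1=1 G3=G2=1 -> 1111
Step 5: G0=1(const) G1=G3|G1=1|1=1 G2=G0|G3=1|1=1 G3=G2=1 -> 1111
Fixed point reached at step 4: 1111

Answer: fixed 1111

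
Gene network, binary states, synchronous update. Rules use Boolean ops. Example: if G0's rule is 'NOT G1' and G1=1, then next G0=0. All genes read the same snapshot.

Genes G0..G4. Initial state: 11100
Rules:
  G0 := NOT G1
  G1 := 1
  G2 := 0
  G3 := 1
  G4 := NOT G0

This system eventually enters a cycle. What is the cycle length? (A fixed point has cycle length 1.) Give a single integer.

Answer: 1

Derivation:
Step 0: 11100
Step 1: G0=NOT G1=NOT 1=0 G1=1(const) G2=0(const) G3=1(const) G4=NOT G0=NOT 1=0 -> 01010
Step 2: G0=NOT G1=NOT 1=0 G1=1(const) G2=0(const) G3=1(const) G4=NOT G0=NOT 0=1 -> 01011
Step 3: G0=NOT G1=NOT 1=0 G1=1(const) G2=0(const) G3=1(const) G4=NOT G0=NOT 0=1 -> 01011
State from step 3 equals state from step 2 -> cycle length 1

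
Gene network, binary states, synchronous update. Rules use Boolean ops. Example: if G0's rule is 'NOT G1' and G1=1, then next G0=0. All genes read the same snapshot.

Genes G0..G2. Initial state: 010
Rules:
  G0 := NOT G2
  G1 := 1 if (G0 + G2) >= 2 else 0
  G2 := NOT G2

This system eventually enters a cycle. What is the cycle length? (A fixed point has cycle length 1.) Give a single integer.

Answer: 2

Derivation:
Step 0: 010
Step 1: G0=NOT G2=NOT 0=1 G1=(0+0>=2)=0 G2=NOT G2=NOT 0=1 -> 101
Step 2: G0=NOT G2=NOT 1=0 G1=(1+1>=2)=1 G2=NOT G2=NOT 1=0 -> 010
State from step 2 equals state from step 0 -> cycle length 2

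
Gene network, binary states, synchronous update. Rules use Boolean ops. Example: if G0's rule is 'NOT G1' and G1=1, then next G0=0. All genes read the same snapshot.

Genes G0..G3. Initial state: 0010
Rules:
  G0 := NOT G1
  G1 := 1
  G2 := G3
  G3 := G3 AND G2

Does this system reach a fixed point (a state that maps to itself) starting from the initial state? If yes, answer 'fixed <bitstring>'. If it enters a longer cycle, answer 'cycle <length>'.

Answer: fixed 0100

Derivation:
Step 0: 0010
Step 1: G0=NOT G1=NOT 0=1 G1=1(const) G2=G3=0 G3=G3&G2=0&1=0 -> 1100
Step 2: G0=NOT G1=NOT 1=0 G1=1(const) G2=G3=0 G3=G3&G2=0&0=0 -> 0100
Step 3: G0=NOT G1=NOT 1=0 G1=1(const) G2=G3=0 G3=G3&G2=0&0=0 -> 0100
Fixed point reached at step 2: 0100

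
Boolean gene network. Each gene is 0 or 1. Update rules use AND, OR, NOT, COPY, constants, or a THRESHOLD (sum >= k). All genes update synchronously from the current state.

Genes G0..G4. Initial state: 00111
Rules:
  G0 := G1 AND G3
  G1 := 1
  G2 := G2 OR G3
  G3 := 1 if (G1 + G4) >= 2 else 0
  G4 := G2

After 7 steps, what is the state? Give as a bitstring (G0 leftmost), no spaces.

Step 1: G0=G1&G3=0&1=0 G1=1(const) G2=G2|G3=1|1=1 G3=(0+1>=2)=0 G4=G2=1 -> 01101
Step 2: G0=G1&G3=1&0=0 G1=1(const) G2=G2|G3=1|0=1 G3=(1+1>=2)=1 G4=G2=1 -> 01111
Step 3: G0=G1&G3=1&1=1 G1=1(const) G2=G2|G3=1|1=1 G3=(1+1>=2)=1 G4=G2=1 -> 11111
Step 4: G0=G1&G3=1&1=1 G1=1(const) G2=G2|G3=1|1=1 G3=(1+1>=2)=1 G4=G2=1 -> 11111
Step 5: G0=G1&G3=1&1=1 G1=1(const) G2=G2|G3=1|1=1 G3=(1+1>=2)=1 G4=G2=1 -> 11111
Step 6: G0=G1&G3=1&1=1 G1=1(const) G2=G2|G3=1|1=1 G3=(1+1>=2)=1 G4=G2=1 -> 11111
Step 7: G0=G1&G3=1&1=1 G1=1(const) G2=G2|G3=1|1=1 G3=(1+1>=2)=1 G4=G2=1 -> 11111

11111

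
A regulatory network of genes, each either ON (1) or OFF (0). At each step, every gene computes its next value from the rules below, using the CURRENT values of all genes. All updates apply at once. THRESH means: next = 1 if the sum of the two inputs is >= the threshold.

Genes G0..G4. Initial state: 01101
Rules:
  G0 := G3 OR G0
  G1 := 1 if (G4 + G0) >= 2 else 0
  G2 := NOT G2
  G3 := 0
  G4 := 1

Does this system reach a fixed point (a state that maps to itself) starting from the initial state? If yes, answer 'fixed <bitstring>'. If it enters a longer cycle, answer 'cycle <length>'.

Answer: cycle 2

Derivation:
Step 0: 01101
Step 1: G0=G3|G0=0|0=0 G1=(1+0>=2)=0 G2=NOT G2=NOT 1=0 G3=0(const) G4=1(const) -> 00001
Step 2: G0=G3|G0=0|0=0 G1=(1+0>=2)=0 G2=NOT G2=NOT 0=1 G3=0(const) G4=1(const) -> 00101
Step 3: G0=G3|G0=0|0=0 G1=(1+0>=2)=0 G2=NOT G2=NOT 1=0 G3=0(const) G4=1(const) -> 00001
Cycle of length 2 starting at step 1 -> no fixed point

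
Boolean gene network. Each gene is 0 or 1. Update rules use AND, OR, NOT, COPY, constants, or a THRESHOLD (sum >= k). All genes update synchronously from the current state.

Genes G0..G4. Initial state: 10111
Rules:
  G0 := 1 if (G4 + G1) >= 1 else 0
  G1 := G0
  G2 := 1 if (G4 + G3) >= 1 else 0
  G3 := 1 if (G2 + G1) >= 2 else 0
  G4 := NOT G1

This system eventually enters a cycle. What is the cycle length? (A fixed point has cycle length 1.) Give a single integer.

Answer: 1

Derivation:
Step 0: 10111
Step 1: G0=(1+0>=1)=1 G1=G0=1 G2=(1+1>=1)=1 G3=(1+0>=2)=0 G4=NOT G1=NOT 0=1 -> 11101
Step 2: G0=(1+1>=1)=1 G1=G0=1 G2=(1+0>=1)=1 G3=(1+1>=2)=1 G4=NOT G1=NOT 1=0 -> 11110
Step 3: G0=(0+1>=1)=1 G1=G0=1 G2=(0+1>=1)=1 G3=(1+1>=2)=1 G4=NOT G1=NOT 1=0 -> 11110
State from step 3 equals state from step 2 -> cycle length 1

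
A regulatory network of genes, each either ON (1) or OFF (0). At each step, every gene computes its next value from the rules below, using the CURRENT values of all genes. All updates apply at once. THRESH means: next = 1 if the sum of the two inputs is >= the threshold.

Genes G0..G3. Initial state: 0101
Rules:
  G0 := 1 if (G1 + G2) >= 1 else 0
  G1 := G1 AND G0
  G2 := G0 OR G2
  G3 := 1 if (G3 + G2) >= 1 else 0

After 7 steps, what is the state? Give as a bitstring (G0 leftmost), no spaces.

Step 1: G0=(1+0>=1)=1 G1=G1&G0=1&0=0 G2=G0|G2=0|0=0 G3=(1+0>=1)=1 -> 1001
Step 2: G0=(0+0>=1)=0 G1=G1&G0=0&1=0 G2=G0|G2=1|0=1 G3=(1+0>=1)=1 -> 0011
Step 3: G0=(0+1>=1)=1 G1=G1&G0=0&0=0 G2=G0|G2=0|1=1 G3=(1+1>=1)=1 -> 1011
Step 4: G0=(0+1>=1)=1 G1=G1&G0=0&1=0 G2=G0|G2=1|1=1 G3=(1+1>=1)=1 -> 1011
Step 5: G0=(0+1>=1)=1 G1=G1&G0=0&1=0 G2=G0|G2=1|1=1 G3=(1+1>=1)=1 -> 1011
Step 6: G0=(0+1>=1)=1 G1=G1&G0=0&1=0 G2=G0|G2=1|1=1 G3=(1+1>=1)=1 -> 1011
Step 7: G0=(0+1>=1)=1 G1=G1&G0=0&1=0 G2=G0|G2=1|1=1 G3=(1+1>=1)=1 -> 1011

1011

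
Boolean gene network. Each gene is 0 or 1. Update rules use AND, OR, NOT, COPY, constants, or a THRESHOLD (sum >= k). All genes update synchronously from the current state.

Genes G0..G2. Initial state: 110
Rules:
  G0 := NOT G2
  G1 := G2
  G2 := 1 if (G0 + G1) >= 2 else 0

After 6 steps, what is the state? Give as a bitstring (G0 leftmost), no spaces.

Step 1: G0=NOT G2=NOT 0=1 G1=G2=0 G2=(1+1>=2)=1 -> 101
Step 2: G0=NOT G2=NOT 1=0 G1=G2=1 G2=(1+0>=2)=0 -> 010
Step 3: G0=NOT G2=NOT 0=1 G1=G2=0 G2=(0+1>=2)=0 -> 100
Step 4: G0=NOT G2=NOT 0=1 G1=G2=0 G2=(1+0>=2)=0 -> 100
Step 5: G0=NOT G2=NOT 0=1 G1=G2=0 G2=(1+0>=2)=0 -> 100
Step 6: G0=NOT G2=NOT 0=1 G1=G2=0 G2=(1+0>=2)=0 -> 100

100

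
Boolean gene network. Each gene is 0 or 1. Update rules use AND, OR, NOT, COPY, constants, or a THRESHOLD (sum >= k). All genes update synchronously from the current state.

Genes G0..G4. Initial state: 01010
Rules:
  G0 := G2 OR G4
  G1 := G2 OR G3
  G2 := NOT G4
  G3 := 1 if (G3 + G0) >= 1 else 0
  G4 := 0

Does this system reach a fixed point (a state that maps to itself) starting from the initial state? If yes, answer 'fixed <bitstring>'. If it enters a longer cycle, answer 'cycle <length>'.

Answer: fixed 11110

Derivation:
Step 0: 01010
Step 1: G0=G2|G4=0|0=0 G1=G2|G3=0|1=1 G2=NOT G4=NOT 0=1 G3=(1+0>=1)=1 G4=0(const) -> 01110
Step 2: G0=G2|G4=1|0=1 G1=G2|G3=1|1=1 G2=NOT G4=NOT 0=1 G3=(1+0>=1)=1 G4=0(const) -> 11110
Step 3: G0=G2|G4=1|0=1 G1=G2|G3=1|1=1 G2=NOT G4=NOT 0=1 G3=(1+1>=1)=1 G4=0(const) -> 11110
Fixed point reached at step 2: 11110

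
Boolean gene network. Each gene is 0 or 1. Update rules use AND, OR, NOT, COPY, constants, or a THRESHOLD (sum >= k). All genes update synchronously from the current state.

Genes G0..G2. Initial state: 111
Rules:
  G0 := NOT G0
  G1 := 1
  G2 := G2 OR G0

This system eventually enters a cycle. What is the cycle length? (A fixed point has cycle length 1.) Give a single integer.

Answer: 2

Derivation:
Step 0: 111
Step 1: G0=NOT G0=NOT 1=0 G1=1(const) G2=G2|G0=1|1=1 -> 011
Step 2: G0=NOT G0=NOT 0=1 G1=1(const) G2=G2|G0=1|0=1 -> 111
State from step 2 equals state from step 0 -> cycle length 2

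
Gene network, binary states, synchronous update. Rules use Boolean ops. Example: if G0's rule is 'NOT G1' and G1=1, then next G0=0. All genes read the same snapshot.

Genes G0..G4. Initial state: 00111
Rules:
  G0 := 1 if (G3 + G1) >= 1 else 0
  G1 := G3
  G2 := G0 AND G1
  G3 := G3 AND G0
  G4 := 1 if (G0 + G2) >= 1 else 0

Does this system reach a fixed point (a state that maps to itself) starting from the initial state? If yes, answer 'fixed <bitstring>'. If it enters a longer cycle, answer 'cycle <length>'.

Step 0: 00111
Step 1: G0=(1+0>=1)=1 G1=G3=1 G2=G0&G1=0&0=0 G3=G3&G0=1&0=0 G4=(0+1>=1)=1 -> 11001
Step 2: G0=(0+1>=1)=1 G1=G3=0 G2=G0&G1=1&1=1 G3=G3&G0=0&1=0 G4=(1+0>=1)=1 -> 10101
Step 3: G0=(0+0>=1)=0 G1=G3=0 G2=G0&G1=1&0=0 G3=G3&G0=0&1=0 G4=(1+1>=1)=1 -> 00001
Step 4: G0=(0+0>=1)=0 G1=G3=0 G2=G0&G1=0&0=0 G3=G3&G0=0&0=0 G4=(0+0>=1)=0 -> 00000
Step 5: G0=(0+0>=1)=0 G1=G3=0 G2=G0&G1=0&0=0 G3=G3&G0=0&0=0 G4=(0+0>=1)=0 -> 00000
Fixed point reached at step 4: 00000

Answer: fixed 00000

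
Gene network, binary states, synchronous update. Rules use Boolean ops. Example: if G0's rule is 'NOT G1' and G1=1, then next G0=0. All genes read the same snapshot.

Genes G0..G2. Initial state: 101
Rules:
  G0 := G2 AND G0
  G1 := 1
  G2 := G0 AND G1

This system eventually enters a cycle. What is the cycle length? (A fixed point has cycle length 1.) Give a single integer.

Answer: 1

Derivation:
Step 0: 101
Step 1: G0=G2&G0=1&1=1 G1=1(const) G2=G0&G1=1&0=0 -> 110
Step 2: G0=G2&G0=0&1=0 G1=1(const) G2=G0&G1=1&1=1 -> 011
Step 3: G0=G2&G0=1&0=0 G1=1(const) G2=G0&G1=0&1=0 -> 010
Step 4: G0=G2&G0=0&0=0 G1=1(const) G2=G0&G1=0&1=0 -> 010
State from step 4 equals state from step 3 -> cycle length 1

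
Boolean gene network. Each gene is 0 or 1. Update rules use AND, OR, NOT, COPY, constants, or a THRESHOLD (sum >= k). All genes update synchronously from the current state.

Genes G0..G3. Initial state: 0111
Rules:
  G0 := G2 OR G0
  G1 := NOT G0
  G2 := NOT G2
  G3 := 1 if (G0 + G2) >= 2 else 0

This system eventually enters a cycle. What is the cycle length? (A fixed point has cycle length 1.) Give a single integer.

Answer: 2

Derivation:
Step 0: 0111
Step 1: G0=G2|G0=1|0=1 G1=NOT G0=NOT 0=1 G2=NOT G2=NOT 1=0 G3=(0+1>=2)=0 -> 1100
Step 2: G0=G2|G0=0|1=1 G1=NOT G0=NOT 1=0 G2=NOT G2=NOT 0=1 G3=(1+0>=2)=0 -> 1010
Step 3: G0=G2|G0=1|1=1 G1=NOT G0=NOT 1=0 G2=NOT G2=NOT 1=0 G3=(1+1>=2)=1 -> 1001
Step 4: G0=G2|G0=0|1=1 G1=NOT G0=NOT 1=0 G2=NOT G2=NOT 0=1 G3=(1+0>=2)=0 -> 1010
State from step 4 equals state from step 2 -> cycle length 2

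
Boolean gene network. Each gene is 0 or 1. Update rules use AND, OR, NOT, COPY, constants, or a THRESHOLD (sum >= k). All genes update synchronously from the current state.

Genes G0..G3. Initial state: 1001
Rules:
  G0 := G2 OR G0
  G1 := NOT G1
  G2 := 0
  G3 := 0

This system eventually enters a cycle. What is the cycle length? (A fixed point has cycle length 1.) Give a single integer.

Answer: 2

Derivation:
Step 0: 1001
Step 1: G0=G2|G0=0|1=1 G1=NOT G1=NOT 0=1 G2=0(const) G3=0(const) -> 1100
Step 2: G0=G2|G0=0|1=1 G1=NOT G1=NOT 1=0 G2=0(const) G3=0(const) -> 1000
Step 3: G0=G2|G0=0|1=1 G1=NOT G1=NOT 0=1 G2=0(const) G3=0(const) -> 1100
State from step 3 equals state from step 1 -> cycle length 2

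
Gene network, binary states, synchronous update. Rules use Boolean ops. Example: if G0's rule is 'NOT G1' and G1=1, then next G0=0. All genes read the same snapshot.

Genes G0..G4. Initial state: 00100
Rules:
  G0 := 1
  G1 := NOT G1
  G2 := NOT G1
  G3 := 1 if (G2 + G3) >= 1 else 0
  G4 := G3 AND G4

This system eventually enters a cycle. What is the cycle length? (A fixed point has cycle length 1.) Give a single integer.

Step 0: 00100
Step 1: G0=1(const) G1=NOT G1=NOT 0=1 G2=NOT G1=NOT 0=1 G3=(1+0>=1)=1 G4=G3&G4=0&0=0 -> 11110
Step 2: G0=1(const) G1=NOT G1=NOT 1=0 G2=NOT G1=NOT 1=0 G3=(1+1>=1)=1 G4=G3&G4=1&0=0 -> 10010
Step 3: G0=1(const) G1=NOT G1=NOT 0=1 G2=NOT G1=NOT 0=1 G3=(0+1>=1)=1 G4=G3&G4=1&0=0 -> 11110
State from step 3 equals state from step 1 -> cycle length 2

Answer: 2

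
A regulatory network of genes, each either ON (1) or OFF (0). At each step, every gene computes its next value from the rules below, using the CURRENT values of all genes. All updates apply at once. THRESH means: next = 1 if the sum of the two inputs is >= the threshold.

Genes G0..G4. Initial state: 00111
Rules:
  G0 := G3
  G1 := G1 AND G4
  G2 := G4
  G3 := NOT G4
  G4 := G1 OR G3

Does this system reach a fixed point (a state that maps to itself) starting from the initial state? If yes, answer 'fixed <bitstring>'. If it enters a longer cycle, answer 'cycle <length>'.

Answer: cycle 4

Derivation:
Step 0: 00111
Step 1: G0=G3=1 G1=G1&G4=0&1=0 G2=G4=1 G3=NOT G4=NOT 1=0 G4=G1|G3=0|1=1 -> 10101
Step 2: G0=G3=0 G1=G1&G4=0&1=0 G2=G4=1 G3=NOT G4=NOT 1=0 G4=G1|G3=0|0=0 -> 00100
Step 3: G0=G3=0 G1=G1&G4=0&0=0 G2=G4=0 G3=NOT G4=NOT 0=1 G4=G1|G3=0|0=0 -> 00010
Step 4: G0=G3=1 G1=G1&G4=0&0=0 G2=G4=0 G3=NOT G4=NOT 0=1 G4=G1|G3=0|1=1 -> 10011
Step 5: G0=G3=1 G1=G1&G4=0&1=0 G2=G4=1 G3=NOT G4=NOT 1=0 G4=G1|G3=0|1=1 -> 10101
Cycle of length 4 starting at step 1 -> no fixed point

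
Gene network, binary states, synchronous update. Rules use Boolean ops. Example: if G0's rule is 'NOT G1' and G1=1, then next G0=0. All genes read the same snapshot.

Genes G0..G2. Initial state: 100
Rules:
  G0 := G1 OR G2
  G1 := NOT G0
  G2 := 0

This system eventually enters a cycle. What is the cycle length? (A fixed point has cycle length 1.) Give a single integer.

Answer: 4

Derivation:
Step 0: 100
Step 1: G0=G1|G2=0|0=0 G1=NOT G0=NOT 1=0 G2=0(const) -> 000
Step 2: G0=G1|G2=0|0=0 G1=NOT G0=NOT 0=1 G2=0(const) -> 010
Step 3: G0=G1|G2=1|0=1 G1=NOT G0=NOT 0=1 G2=0(const) -> 110
Step 4: G0=G1|G2=1|0=1 G1=NOT G0=NOT 1=0 G2=0(const) -> 100
State from step 4 equals state from step 0 -> cycle length 4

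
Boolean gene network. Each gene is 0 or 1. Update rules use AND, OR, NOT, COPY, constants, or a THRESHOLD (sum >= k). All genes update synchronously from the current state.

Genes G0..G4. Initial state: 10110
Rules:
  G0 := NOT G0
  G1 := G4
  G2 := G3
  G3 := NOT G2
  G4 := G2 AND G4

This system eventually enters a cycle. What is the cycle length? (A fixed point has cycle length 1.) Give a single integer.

Step 0: 10110
Step 1: G0=NOT G0=NOT 1=0 G1=G4=0 G2=G3=1 G3=NOT G2=NOT 1=0 G4=G2&G4=1&0=0 -> 00100
Step 2: G0=NOT G0=NOT 0=1 G1=G4=0 G2=G3=0 G3=NOT G2=NOT 1=0 G4=G2&G4=1&0=0 -> 10000
Step 3: G0=NOT G0=NOT 1=0 G1=G4=0 G2=G3=0 G3=NOT G2=NOT 0=1 G4=G2&G4=0&0=0 -> 00010
Step 4: G0=NOT G0=NOT 0=1 G1=G4=0 G2=G3=1 G3=NOT G2=NOT 0=1 G4=G2&G4=0&0=0 -> 10110
State from step 4 equals state from step 0 -> cycle length 4

Answer: 4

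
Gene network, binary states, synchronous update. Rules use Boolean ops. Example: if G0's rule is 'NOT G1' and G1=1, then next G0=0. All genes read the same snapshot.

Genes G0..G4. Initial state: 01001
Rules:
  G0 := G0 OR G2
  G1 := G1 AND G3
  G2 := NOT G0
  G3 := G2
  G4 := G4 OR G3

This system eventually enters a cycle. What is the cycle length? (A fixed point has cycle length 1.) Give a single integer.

Step 0: 01001
Step 1: G0=G0|G2=0|0=0 G1=G1&G3=1&0=0 G2=NOT G0=NOT 0=1 G3=G2=0 G4=G4|G3=1|0=1 -> 00101
Step 2: G0=G0|G2=0|1=1 G1=G1&G3=0&0=0 G2=NOT G0=NOT 0=1 G3=G2=1 G4=G4|G3=1|0=1 -> 10111
Step 3: G0=G0|G2=1|1=1 G1=G1&G3=0&1=0 G2=NOT G0=NOT 1=0 G3=G2=1 G4=G4|G3=1|1=1 -> 10011
Step 4: G0=G0|G2=1|0=1 G1=G1&G3=0&1=0 G2=NOT G0=NOT 1=0 G3=G2=0 G4=G4|G3=1|1=1 -> 10001
Step 5: G0=G0|G2=1|0=1 G1=G1&G3=0&0=0 G2=NOT G0=NOT 1=0 G3=G2=0 G4=G4|G3=1|0=1 -> 10001
State from step 5 equals state from step 4 -> cycle length 1

Answer: 1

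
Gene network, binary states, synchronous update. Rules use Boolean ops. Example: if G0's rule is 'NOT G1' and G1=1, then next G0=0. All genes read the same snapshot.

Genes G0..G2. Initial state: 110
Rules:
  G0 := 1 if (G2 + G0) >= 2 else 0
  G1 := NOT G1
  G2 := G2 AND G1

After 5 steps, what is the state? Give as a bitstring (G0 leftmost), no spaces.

Step 1: G0=(0+1>=2)=0 G1=NOT G1=NOT 1=0 G2=G2&G1=0&1=0 -> 000
Step 2: G0=(0+0>=2)=0 G1=NOT G1=NOT 0=1 G2=G2&G1=0&0=0 -> 010
Step 3: G0=(0+0>=2)=0 G1=NOT G1=NOT 1=0 G2=G2&G1=0&1=0 -> 000
Step 4: G0=(0+0>=2)=0 G1=NOT G1=NOT 0=1 G2=G2&G1=0&0=0 -> 010
Step 5: G0=(0+0>=2)=0 G1=NOT G1=NOT 1=0 G2=G2&G1=0&1=0 -> 000

000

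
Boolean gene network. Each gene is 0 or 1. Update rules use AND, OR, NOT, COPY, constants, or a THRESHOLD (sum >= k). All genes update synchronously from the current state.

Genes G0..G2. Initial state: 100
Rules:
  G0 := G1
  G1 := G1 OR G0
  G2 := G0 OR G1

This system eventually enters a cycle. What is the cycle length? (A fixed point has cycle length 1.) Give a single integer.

Answer: 1

Derivation:
Step 0: 100
Step 1: G0=G1=0 G1=G1|G0=0|1=1 G2=G0|G1=1|0=1 -> 011
Step 2: G0=G1=1 G1=G1|G0=1|0=1 G2=G0|G1=0|1=1 -> 111
Step 3: G0=G1=1 G1=G1|G0=1|1=1 G2=G0|G1=1|1=1 -> 111
State from step 3 equals state from step 2 -> cycle length 1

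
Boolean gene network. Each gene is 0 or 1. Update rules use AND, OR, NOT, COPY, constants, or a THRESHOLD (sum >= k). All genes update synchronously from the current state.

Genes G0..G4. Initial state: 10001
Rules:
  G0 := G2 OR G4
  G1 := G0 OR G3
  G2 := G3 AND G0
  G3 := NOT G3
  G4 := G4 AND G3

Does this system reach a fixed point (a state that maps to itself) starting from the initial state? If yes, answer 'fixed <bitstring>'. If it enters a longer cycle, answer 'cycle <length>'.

Step 0: 10001
Step 1: G0=G2|G4=0|1=1 G1=G0|G3=1|0=1 G2=G3&G0=0&1=0 G3=NOT G3=NOT 0=1 G4=G4&G3=1&0=0 -> 11010
Step 2: G0=G2|G4=0|0=0 G1=G0|G3=1|1=1 G2=G3&G0=1&1=1 G3=NOT G3=NOT 1=0 G4=G4&G3=0&1=0 -> 01100
Step 3: G0=G2|G4=1|0=1 G1=G0|G3=0|0=0 G2=G3&G0=0&0=0 G3=NOT G3=NOT 0=1 G4=G4&G3=0&0=0 -> 10010
Step 4: G0=G2|G4=0|0=0 G1=G0|G3=1|1=1 G2=G3&G0=1&1=1 G3=NOT G3=NOT 1=0 G4=G4&G3=0&1=0 -> 01100
Cycle of length 2 starting at step 2 -> no fixed point

Answer: cycle 2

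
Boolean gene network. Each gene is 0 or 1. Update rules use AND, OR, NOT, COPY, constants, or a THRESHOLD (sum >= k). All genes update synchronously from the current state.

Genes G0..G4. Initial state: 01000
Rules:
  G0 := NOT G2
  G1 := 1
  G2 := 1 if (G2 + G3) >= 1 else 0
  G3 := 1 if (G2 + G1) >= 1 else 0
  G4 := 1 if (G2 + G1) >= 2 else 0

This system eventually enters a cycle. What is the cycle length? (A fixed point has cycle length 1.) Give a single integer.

Answer: 1

Derivation:
Step 0: 01000
Step 1: G0=NOT G2=NOT 0=1 G1=1(const) G2=(0+0>=1)=0 G3=(0+1>=1)=1 G4=(0+1>=2)=0 -> 11010
Step 2: G0=NOT G2=NOT 0=1 G1=1(const) G2=(0+1>=1)=1 G3=(0+1>=1)=1 G4=(0+1>=2)=0 -> 11110
Step 3: G0=NOT G2=NOT 1=0 G1=1(const) G2=(1+1>=1)=1 G3=(1+1>=1)=1 G4=(1+1>=2)=1 -> 01111
Step 4: G0=NOT G2=NOT 1=0 G1=1(const) G2=(1+1>=1)=1 G3=(1+1>=1)=1 G4=(1+1>=2)=1 -> 01111
State from step 4 equals state from step 3 -> cycle length 1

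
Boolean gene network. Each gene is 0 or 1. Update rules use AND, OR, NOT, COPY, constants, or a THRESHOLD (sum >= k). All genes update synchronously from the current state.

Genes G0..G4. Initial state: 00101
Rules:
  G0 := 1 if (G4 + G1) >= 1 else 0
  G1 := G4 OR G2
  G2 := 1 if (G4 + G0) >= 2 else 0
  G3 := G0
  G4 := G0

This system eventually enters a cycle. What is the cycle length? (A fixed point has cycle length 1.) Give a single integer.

Answer: 1

Derivation:
Step 0: 00101
Step 1: G0=(1+0>=1)=1 G1=G4|G2=1|1=1 G2=(1+0>=2)=0 G3=G0=0 G4=G0=0 -> 11000
Step 2: G0=(0+1>=1)=1 G1=G4|G2=0|0=0 G2=(0+1>=2)=0 G3=G0=1 G4=G0=1 -> 10011
Step 3: G0=(1+0>=1)=1 G1=G4|G2=1|0=1 G2=(1+1>=2)=1 G3=G0=1 G4=G0=1 -> 11111
Step 4: G0=(1+1>=1)=1 G1=G4|G2=1|1=1 G2=(1+1>=2)=1 G3=G0=1 G4=G0=1 -> 11111
State from step 4 equals state from step 3 -> cycle length 1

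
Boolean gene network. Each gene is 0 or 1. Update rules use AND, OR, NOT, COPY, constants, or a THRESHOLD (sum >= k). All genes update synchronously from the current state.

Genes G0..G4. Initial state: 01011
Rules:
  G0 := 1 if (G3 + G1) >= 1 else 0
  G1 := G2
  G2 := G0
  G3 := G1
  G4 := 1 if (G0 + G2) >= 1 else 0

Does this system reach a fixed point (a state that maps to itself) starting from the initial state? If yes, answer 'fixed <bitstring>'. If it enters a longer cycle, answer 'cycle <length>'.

Step 0: 01011
Step 1: G0=(1+1>=1)=1 G1=G2=0 G2=G0=0 G3=G1=1 G4=(0+0>=1)=0 -> 10010
Step 2: G0=(1+0>=1)=1 G1=G2=0 G2=G0=1 G3=G1=0 G4=(1+0>=1)=1 -> 10101
Step 3: G0=(0+0>=1)=0 G1=G2=1 G2=G0=1 G3=G1=0 G4=(1+1>=1)=1 -> 01101
Step 4: G0=(0+1>=1)=1 G1=G2=1 G2=G0=0 G3=G1=1 G4=(0+1>=1)=1 -> 11011
Step 5: G0=(1+1>=1)=1 G1=G2=0 G2=G0=1 G3=G1=1 G4=(1+0>=1)=1 -> 10111
Step 6: G0=(1+0>=1)=1 G1=G2=1 G2=G0=1 G3=G1=0 G4=(1+1>=1)=1 -> 11101
Step 7: G0=(0+1>=1)=1 G1=G2=1 G2=G0=1 G3=G1=1 G4=(1+1>=1)=1 -> 11111
Step 8: G0=(1+1>=1)=1 G1=G2=1 G2=G0=1 G3=G1=1 G4=(1+1>=1)=1 -> 11111
Fixed point reached at step 7: 11111

Answer: fixed 11111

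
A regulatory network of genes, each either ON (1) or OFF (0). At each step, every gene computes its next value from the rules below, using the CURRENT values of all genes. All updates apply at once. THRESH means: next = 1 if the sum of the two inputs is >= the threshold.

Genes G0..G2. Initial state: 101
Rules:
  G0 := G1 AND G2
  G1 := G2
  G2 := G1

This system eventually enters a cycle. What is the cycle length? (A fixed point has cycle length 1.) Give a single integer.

Answer: 2

Derivation:
Step 0: 101
Step 1: G0=G1&G2=0&1=0 G1=G2=1 G2=G1=0 -> 010
Step 2: G0=G1&G2=1&0=0 G1=G2=0 G2=G1=1 -> 001
Step 3: G0=G1&G2=0&1=0 G1=G2=1 G2=G1=0 -> 010
State from step 3 equals state from step 1 -> cycle length 2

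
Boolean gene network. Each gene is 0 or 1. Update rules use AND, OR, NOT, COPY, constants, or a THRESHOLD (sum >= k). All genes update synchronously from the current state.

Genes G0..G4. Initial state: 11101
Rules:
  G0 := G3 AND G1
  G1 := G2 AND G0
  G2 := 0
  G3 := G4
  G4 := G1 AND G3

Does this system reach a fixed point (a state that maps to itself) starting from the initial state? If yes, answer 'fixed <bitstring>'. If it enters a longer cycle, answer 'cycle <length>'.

Step 0: 11101
Step 1: G0=G3&G1=0&1=0 G1=G2&G0=1&1=1 G2=0(const) G3=G4=1 G4=G1&G3=1&0=0 -> 01010
Step 2: G0=G3&G1=1&1=1 G1=G2&G0=0&0=0 G2=0(const) G3=G4=0 G4=G1&G3=1&1=1 -> 10001
Step 3: G0=G3&G1=0&0=0 G1=G2&G0=0&1=0 G2=0(const) G3=G4=1 G4=G1&G3=0&0=0 -> 00010
Step 4: G0=G3&G1=1&0=0 G1=G2&G0=0&0=0 G2=0(const) G3=G4=0 G4=G1&G3=0&1=0 -> 00000
Step 5: G0=G3&G1=0&0=0 G1=G2&G0=0&0=0 G2=0(const) G3=G4=0 G4=G1&G3=0&0=0 -> 00000
Fixed point reached at step 4: 00000

Answer: fixed 00000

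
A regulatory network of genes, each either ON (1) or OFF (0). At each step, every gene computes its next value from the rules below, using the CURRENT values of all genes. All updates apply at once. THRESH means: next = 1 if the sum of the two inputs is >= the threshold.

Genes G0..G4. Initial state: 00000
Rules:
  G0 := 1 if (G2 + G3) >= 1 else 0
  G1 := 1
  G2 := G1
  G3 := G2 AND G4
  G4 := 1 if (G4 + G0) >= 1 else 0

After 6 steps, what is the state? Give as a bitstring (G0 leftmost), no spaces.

Step 1: G0=(0+0>=1)=0 G1=1(const) G2=G1=0 G3=G2&G4=0&0=0 G4=(0+0>=1)=0 -> 01000
Step 2: G0=(0+0>=1)=0 G1=1(const) G2=G1=1 G3=G2&G4=0&0=0 G4=(0+0>=1)=0 -> 01100
Step 3: G0=(1+0>=1)=1 G1=1(const) G2=G1=1 G3=G2&G4=1&0=0 G4=(0+0>=1)=0 -> 11100
Step 4: G0=(1+0>=1)=1 G1=1(const) G2=G1=1 G3=G2&G4=1&0=0 G4=(0+1>=1)=1 -> 11101
Step 5: G0=(1+0>=1)=1 G1=1(const) G2=G1=1 G3=G2&G4=1&1=1 G4=(1+1>=1)=1 -> 11111
Step 6: G0=(1+1>=1)=1 G1=1(const) G2=G1=1 G3=G2&G4=1&1=1 G4=(1+1>=1)=1 -> 11111

11111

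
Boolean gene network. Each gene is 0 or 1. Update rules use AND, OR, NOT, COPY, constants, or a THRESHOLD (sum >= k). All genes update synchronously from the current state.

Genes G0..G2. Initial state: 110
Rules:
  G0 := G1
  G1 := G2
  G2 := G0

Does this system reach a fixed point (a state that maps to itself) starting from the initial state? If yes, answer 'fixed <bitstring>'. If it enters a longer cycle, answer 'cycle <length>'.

Answer: cycle 3

Derivation:
Step 0: 110
Step 1: G0=G1=1 G1=G2=0 G2=G0=1 -> 101
Step 2: G0=G1=0 G1=G2=1 G2=G0=1 -> 011
Step 3: G0=G1=1 G1=G2=1 G2=G0=0 -> 110
Cycle of length 3 starting at step 0 -> no fixed point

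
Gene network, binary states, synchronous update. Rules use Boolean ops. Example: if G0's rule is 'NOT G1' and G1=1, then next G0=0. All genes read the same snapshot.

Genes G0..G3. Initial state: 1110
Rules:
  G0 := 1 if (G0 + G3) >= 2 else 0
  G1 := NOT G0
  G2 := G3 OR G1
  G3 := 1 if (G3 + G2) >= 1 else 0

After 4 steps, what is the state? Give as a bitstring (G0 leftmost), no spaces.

Step 1: G0=(1+0>=2)=0 G1=NOT G0=NOT 1=0 G2=G3|G1=0|1=1 G3=(0+1>=1)=1 -> 0011
Step 2: G0=(0+1>=2)=0 G1=NOT G0=NOT 0=1 G2=G3|G1=1|0=1 G3=(1+1>=1)=1 -> 0111
Step 3: G0=(0+1>=2)=0 G1=NOT G0=NOT 0=1 G2=G3|G1=1|1=1 G3=(1+1>=1)=1 -> 0111
Step 4: G0=(0+1>=2)=0 G1=NOT G0=NOT 0=1 G2=G3|G1=1|1=1 G3=(1+1>=1)=1 -> 0111

0111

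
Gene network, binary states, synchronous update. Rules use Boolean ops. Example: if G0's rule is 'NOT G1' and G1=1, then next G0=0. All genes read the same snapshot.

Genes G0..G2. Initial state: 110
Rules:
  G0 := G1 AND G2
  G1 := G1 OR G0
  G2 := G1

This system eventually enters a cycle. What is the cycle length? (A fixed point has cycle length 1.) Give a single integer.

Answer: 1

Derivation:
Step 0: 110
Step 1: G0=G1&G2=1&0=0 G1=G1|G0=1|1=1 G2=G1=1 -> 011
Step 2: G0=G1&G2=1&1=1 G1=G1|G0=1|0=1 G2=G1=1 -> 111
Step 3: G0=G1&G2=1&1=1 G1=G1|G0=1|1=1 G2=G1=1 -> 111
State from step 3 equals state from step 2 -> cycle length 1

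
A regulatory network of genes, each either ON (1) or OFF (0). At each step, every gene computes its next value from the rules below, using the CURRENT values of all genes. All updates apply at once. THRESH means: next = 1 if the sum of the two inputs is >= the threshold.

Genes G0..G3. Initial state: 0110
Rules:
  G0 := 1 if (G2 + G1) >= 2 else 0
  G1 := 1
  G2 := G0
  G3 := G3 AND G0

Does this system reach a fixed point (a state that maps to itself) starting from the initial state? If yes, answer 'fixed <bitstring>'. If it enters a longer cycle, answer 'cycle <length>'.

Answer: cycle 2

Derivation:
Step 0: 0110
Step 1: G0=(1+1>=2)=1 G1=1(const) G2=G0=0 G3=G3&G0=0&0=0 -> 1100
Step 2: G0=(0+1>=2)=0 G1=1(const) G2=G0=1 G3=G3&G0=0&1=0 -> 0110
Cycle of length 2 starting at step 0 -> no fixed point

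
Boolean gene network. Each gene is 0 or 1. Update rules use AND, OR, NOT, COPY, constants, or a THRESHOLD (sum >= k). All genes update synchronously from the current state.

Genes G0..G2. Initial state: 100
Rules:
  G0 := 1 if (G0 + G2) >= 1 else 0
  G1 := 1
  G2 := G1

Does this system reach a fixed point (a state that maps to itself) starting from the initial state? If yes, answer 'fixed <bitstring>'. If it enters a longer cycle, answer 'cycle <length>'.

Step 0: 100
Step 1: G0=(1+0>=1)=1 G1=1(const) G2=G1=0 -> 110
Step 2: G0=(1+0>=1)=1 G1=1(const) G2=G1=1 -> 111
Step 3: G0=(1+1>=1)=1 G1=1(const) G2=G1=1 -> 111
Fixed point reached at step 2: 111

Answer: fixed 111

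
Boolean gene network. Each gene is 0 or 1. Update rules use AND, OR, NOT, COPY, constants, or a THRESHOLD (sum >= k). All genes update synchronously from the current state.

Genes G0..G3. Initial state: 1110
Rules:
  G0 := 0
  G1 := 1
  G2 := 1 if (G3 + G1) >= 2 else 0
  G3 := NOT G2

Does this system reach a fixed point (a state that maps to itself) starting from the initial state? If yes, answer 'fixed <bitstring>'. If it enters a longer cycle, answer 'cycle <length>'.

Answer: cycle 4

Derivation:
Step 0: 1110
Step 1: G0=0(const) G1=1(const) G2=(0+1>=2)=0 G3=NOT G2=NOT 1=0 -> 0100
Step 2: G0=0(const) G1=1(const) G2=(0+1>=2)=0 G3=NOT G2=NOT 0=1 -> 0101
Step 3: G0=0(const) G1=1(const) G2=(1+1>=2)=1 G3=NOT G2=NOT 0=1 -> 0111
Step 4: G0=0(const) G1=1(const) G2=(1+1>=2)=1 G3=NOT G2=NOT 1=0 -> 0110
Step 5: G0=0(const) G1=1(const) G2=(0+1>=2)=0 G3=NOT G2=NOT 1=0 -> 0100
Cycle of length 4 starting at step 1 -> no fixed point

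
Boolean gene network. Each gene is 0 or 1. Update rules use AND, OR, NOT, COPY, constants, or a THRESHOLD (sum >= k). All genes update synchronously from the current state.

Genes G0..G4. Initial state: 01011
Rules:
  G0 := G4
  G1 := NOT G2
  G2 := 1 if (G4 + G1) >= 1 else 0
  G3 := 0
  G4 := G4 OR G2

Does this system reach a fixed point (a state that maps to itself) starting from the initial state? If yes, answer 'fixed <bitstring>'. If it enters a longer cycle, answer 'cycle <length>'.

Answer: fixed 10101

Derivation:
Step 0: 01011
Step 1: G0=G4=1 G1=NOT G2=NOT 0=1 G2=(1+1>=1)=1 G3=0(const) G4=G4|G2=1|0=1 -> 11101
Step 2: G0=G4=1 G1=NOT G2=NOT 1=0 G2=(1+1>=1)=1 G3=0(const) G4=G4|G2=1|1=1 -> 10101
Step 3: G0=G4=1 G1=NOT G2=NOT 1=0 G2=(1+0>=1)=1 G3=0(const) G4=G4|G2=1|1=1 -> 10101
Fixed point reached at step 2: 10101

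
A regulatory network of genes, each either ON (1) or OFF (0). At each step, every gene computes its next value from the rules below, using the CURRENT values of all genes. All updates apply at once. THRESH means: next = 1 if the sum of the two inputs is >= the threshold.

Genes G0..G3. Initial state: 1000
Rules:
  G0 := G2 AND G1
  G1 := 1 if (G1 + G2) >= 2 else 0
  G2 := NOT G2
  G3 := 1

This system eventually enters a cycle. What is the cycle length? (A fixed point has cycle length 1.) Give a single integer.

Step 0: 1000
Step 1: G0=G2&G1=0&0=0 G1=(0+0>=2)=0 G2=NOT G2=NOT 0=1 G3=1(const) -> 0011
Step 2: G0=G2&G1=1&0=0 G1=(0+1>=2)=0 G2=NOT G2=NOT 1=0 G3=1(const) -> 0001
Step 3: G0=G2&G1=0&0=0 G1=(0+0>=2)=0 G2=NOT G2=NOT 0=1 G3=1(const) -> 0011
State from step 3 equals state from step 1 -> cycle length 2

Answer: 2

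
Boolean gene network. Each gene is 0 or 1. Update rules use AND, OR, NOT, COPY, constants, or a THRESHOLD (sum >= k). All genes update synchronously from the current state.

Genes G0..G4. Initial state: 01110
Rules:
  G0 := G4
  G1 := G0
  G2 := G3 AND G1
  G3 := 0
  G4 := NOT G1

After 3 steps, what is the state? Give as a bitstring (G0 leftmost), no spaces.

Step 1: G0=G4=0 G1=G0=0 G2=G3&G1=1&1=1 G3=0(const) G4=NOT G1=NOT 1=0 -> 00100
Step 2: G0=G4=0 G1=G0=0 G2=G3&G1=0&0=0 G3=0(const) G4=NOT G1=NOT 0=1 -> 00001
Step 3: G0=G4=1 G1=G0=0 G2=G3&G1=0&0=0 G3=0(const) G4=NOT G1=NOT 0=1 -> 10001

10001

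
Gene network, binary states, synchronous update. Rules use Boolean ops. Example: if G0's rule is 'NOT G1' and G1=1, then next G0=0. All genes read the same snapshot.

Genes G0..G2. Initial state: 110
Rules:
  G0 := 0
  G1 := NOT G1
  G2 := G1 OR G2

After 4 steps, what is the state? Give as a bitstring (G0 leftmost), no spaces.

Step 1: G0=0(const) G1=NOT G1=NOT 1=0 G2=G1|G2=1|0=1 -> 001
Step 2: G0=0(const) G1=NOT G1=NOT 0=1 G2=G1|G2=0|1=1 -> 011
Step 3: G0=0(const) G1=NOT G1=NOT 1=0 G2=G1|G2=1|1=1 -> 001
Step 4: G0=0(const) G1=NOT G1=NOT 0=1 G2=G1|G2=0|1=1 -> 011

011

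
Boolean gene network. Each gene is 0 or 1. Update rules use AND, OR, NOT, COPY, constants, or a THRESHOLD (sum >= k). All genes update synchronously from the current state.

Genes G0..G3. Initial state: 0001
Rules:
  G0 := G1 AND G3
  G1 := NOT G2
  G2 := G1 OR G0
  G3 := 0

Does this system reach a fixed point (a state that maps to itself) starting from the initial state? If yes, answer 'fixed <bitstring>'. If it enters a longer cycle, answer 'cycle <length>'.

Answer: cycle 4

Derivation:
Step 0: 0001
Step 1: G0=G1&G3=0&1=0 G1=NOT G2=NOT 0=1 G2=G1|G0=0|0=0 G3=0(const) -> 0100
Step 2: G0=G1&G3=1&0=0 G1=NOT G2=NOT 0=1 G2=G1|G0=1|0=1 G3=0(const) -> 0110
Step 3: G0=G1&G3=1&0=0 G1=NOT G2=NOT 1=0 G2=G1|G0=1|0=1 G3=0(const) -> 0010
Step 4: G0=G1&G3=0&0=0 G1=NOT G2=NOT 1=0 G2=G1|G0=0|0=0 G3=0(const) -> 0000
Step 5: G0=G1&G3=0&0=0 G1=NOT G2=NOT 0=1 G2=G1|G0=0|0=0 G3=0(const) -> 0100
Cycle of length 4 starting at step 1 -> no fixed point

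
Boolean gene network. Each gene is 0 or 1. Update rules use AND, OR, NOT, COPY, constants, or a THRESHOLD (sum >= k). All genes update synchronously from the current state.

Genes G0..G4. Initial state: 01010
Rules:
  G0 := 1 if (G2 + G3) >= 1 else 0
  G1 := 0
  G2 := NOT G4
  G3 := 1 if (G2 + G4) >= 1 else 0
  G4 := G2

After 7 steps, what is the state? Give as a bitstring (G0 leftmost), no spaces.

Step 1: G0=(0+1>=1)=1 G1=0(const) G2=NOT G4=NOT 0=1 G3=(0+0>=1)=0 G4=G2=0 -> 10100
Step 2: G0=(1+0>=1)=1 G1=0(const) G2=NOT G4=NOT 0=1 G3=(1+0>=1)=1 G4=G2=1 -> 10111
Step 3: G0=(1+1>=1)=1 G1=0(const) G2=NOT G4=NOT 1=0 G3=(1+1>=1)=1 G4=G2=1 -> 10011
Step 4: G0=(0+1>=1)=1 G1=0(const) G2=NOT G4=NOT 1=0 G3=(0+1>=1)=1 G4=G2=0 -> 10010
Step 5: G0=(0+1>=1)=1 G1=0(const) G2=NOT G4=NOT 0=1 G3=(0+0>=1)=0 G4=G2=0 -> 10100
Step 6: G0=(1+0>=1)=1 G1=0(const) G2=NOT G4=NOT 0=1 G3=(1+0>=1)=1 G4=G2=1 -> 10111
Step 7: G0=(1+1>=1)=1 G1=0(const) G2=NOT G4=NOT 1=0 G3=(1+1>=1)=1 G4=G2=1 -> 10011

10011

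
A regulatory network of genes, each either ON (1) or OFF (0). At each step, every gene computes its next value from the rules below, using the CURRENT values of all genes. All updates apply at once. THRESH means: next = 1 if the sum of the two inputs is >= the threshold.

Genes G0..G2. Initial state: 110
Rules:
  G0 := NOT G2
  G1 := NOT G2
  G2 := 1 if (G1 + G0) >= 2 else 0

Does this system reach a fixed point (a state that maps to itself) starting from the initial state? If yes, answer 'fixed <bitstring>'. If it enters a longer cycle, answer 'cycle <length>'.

Step 0: 110
Step 1: G0=NOT G2=NOT 0=1 G1=NOT G2=NOT 0=1 G2=(1+1>=2)=1 -> 111
Step 2: G0=NOT G2=NOT 1=0 G1=NOT G2=NOT 1=0 G2=(1+1>=2)=1 -> 001
Step 3: G0=NOT G2=NOT 1=0 G1=NOT G2=NOT 1=0 G2=(0+0>=2)=0 -> 000
Step 4: G0=NOT G2=NOT 0=1 G1=NOT G2=NOT 0=1 G2=(0+0>=2)=0 -> 110
Cycle of length 4 starting at step 0 -> no fixed point

Answer: cycle 4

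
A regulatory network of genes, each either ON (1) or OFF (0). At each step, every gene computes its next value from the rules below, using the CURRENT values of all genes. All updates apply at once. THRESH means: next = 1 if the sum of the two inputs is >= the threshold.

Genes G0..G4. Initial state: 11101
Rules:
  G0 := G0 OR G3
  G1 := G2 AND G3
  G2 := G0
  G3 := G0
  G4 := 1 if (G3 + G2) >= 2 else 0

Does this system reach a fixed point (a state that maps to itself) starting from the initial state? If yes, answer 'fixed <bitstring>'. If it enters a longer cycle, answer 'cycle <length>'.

Answer: fixed 11111

Derivation:
Step 0: 11101
Step 1: G0=G0|G3=1|0=1 G1=G2&G3=1&0=0 G2=G0=1 G3=G0=1 G4=(0+1>=2)=0 -> 10110
Step 2: G0=G0|G3=1|1=1 G1=G2&G3=1&1=1 G2=G0=1 G3=G0=1 G4=(1+1>=2)=1 -> 11111
Step 3: G0=G0|G3=1|1=1 G1=G2&G3=1&1=1 G2=G0=1 G3=G0=1 G4=(1+1>=2)=1 -> 11111
Fixed point reached at step 2: 11111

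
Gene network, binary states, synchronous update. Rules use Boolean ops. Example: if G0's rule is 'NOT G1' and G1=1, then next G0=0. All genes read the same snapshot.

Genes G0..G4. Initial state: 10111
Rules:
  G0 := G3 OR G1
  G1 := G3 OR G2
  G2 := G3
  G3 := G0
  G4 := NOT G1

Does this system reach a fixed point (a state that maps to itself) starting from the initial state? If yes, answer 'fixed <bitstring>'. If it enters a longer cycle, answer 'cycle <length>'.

Step 0: 10111
Step 1: G0=G3|G1=1|0=1 G1=G3|G2=1|1=1 G2=G3=1 G3=G0=1 G4=NOT G1=NOT 0=1 -> 11111
Step 2: G0=G3|G1=1|1=1 G1=G3|G2=1|1=1 G2=G3=1 G3=G0=1 G4=NOT G1=NOT 1=0 -> 11110
Step 3: G0=G3|G1=1|1=1 G1=G3|G2=1|1=1 G2=G3=1 G3=G0=1 G4=NOT G1=NOT 1=0 -> 11110
Fixed point reached at step 2: 11110

Answer: fixed 11110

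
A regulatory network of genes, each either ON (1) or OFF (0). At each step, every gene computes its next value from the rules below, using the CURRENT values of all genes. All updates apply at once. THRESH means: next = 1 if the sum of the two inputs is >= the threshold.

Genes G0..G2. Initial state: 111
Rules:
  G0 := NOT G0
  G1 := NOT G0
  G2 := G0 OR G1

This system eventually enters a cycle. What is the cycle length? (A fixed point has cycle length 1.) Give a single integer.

Answer: 2

Derivation:
Step 0: 111
Step 1: G0=NOT G0=NOT 1=0 G1=NOT G0=NOT 1=0 G2=G0|G1=1|1=1 -> 001
Step 2: G0=NOT G0=NOT 0=1 G1=NOT G0=NOT 0=1 G2=G0|G1=0|0=0 -> 110
Step 3: G0=NOT G0=NOT 1=0 G1=NOT G0=NOT 1=0 G2=G0|G1=1|1=1 -> 001
State from step 3 equals state from step 1 -> cycle length 2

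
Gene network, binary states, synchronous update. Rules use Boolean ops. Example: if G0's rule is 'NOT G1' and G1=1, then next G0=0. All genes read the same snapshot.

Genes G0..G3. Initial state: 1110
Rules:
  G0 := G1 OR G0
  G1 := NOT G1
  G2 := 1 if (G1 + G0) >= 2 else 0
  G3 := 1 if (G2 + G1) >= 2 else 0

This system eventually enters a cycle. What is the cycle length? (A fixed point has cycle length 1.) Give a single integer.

Step 0: 1110
Step 1: G0=G1|G0=1|1=1 G1=NOT G1=NOT 1=0 G2=(1+1>=2)=1 G3=(1+1>=2)=1 -> 1011
Step 2: G0=G1|G0=0|1=1 G1=NOT G1=NOT 0=1 G2=(0+1>=2)=0 G3=(1+0>=2)=0 -> 1100
Step 3: G0=G1|G0=1|1=1 G1=NOT G1=NOT 1=0 G2=(1+1>=2)=1 G3=(0+1>=2)=0 -> 1010
Step 4: G0=G1|G0=0|1=1 G1=NOT G1=NOT 0=1 G2=(0+1>=2)=0 G3=(1+0>=2)=0 -> 1100
State from step 4 equals state from step 2 -> cycle length 2

Answer: 2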